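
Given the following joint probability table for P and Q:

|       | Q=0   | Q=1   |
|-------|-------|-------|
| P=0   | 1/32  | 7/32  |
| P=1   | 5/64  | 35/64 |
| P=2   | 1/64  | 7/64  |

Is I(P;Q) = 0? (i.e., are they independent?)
Marginal P(P) (row sums):
  P(P=0) = 1/32 + 7/32 = 1/4
  P(P=1) = 5/64 + 35/64 = 5/8
  P(P=2) = 1/64 + 7/64 = 1/8
Marginal P(Q) (column sums):
  P(Q=0) = 1/32 + 5/64 + 1/64 = 1/8
  P(Q=1) = 7/32 + 35/64 + 7/64 = 7/8

P and Q are independent iff P(P=i,Q=j) = P(P=i)·P(Q=j) for every cell.
  P(P=0)·P(Q=0) = 1/4 × 1/8 = 1/32 = P(P=0,Q=0) ✓
  P(P=0)·P(Q=1) = 1/4 × 7/8 = 7/32 = P(P=0,Q=1) ✓
  P(P=1)·P(Q=0) = 5/8 × 1/8 = 5/64 = P(P=1,Q=0) ✓
  P(P=1)·P(Q=1) = 5/8 × 7/8 = 35/64 = P(P=1,Q=1) ✓
  P(P=2)·P(Q=0) = 1/8 × 1/8 = 1/64 = P(P=2,Q=0) ✓
  P(P=2)·P(Q=1) = 1/8 × 7/8 = 7/64 = P(P=2,Q=1) ✓

Yes, P and Q are independent: every cell factors, so I(P;Q) = 0 bits.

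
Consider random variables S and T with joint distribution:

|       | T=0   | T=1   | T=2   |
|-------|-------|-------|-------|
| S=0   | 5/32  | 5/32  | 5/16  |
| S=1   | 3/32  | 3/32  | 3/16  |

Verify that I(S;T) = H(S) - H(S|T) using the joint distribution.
Left side, from I(S;T) = H(S) + H(T) - H(S,T):
Marginal P(S) (row sums):
  P(S=0) = 5/32 + 5/32 + 5/16 = 5/8
  P(S=1) = 3/32 + 3/32 + 3/16 = 3/8
Marginal P(T) (column sums):
  P(T=0) = 5/32 + 3/32 = 1/4
  P(T=1) = 5/32 + 3/32 = 1/4
  P(T=2) = 5/16 + 3/16 = 1/2

H(S) = -[(5/8)·log₂(5/8) + (3/8)·log₂(3/8)]
  = 0.4238 + 0.5306
  = 0.9544 bits
H(T) = -[(1/4)·log₂(1/4) + (1/4)·log₂(1/4) + (1/2)·log₂(1/2)]
  = 0.5000 + 0.5000 + 0.5000
  = 1.5000 bits
H(S,T) = -[(5/32)·log₂(5/32) + (5/32)·log₂(5/32) + (5/16)·log₂(5/16) + (3/32)·log₂(3/32) + (3/32)·log₂(3/32) + (3/16)·log₂(3/16)]
  = 0.4184 + 0.4184 + 0.5244 + 0.3202 + 0.3202 + 0.4528
  = 2.4544 bits

I(S;T) = H(S) + H(T) - H(S,T)
  = 0.9544 + 1.5000 - 2.4544
  = 0.0000 bits

Right side, with H(S|T) computed directly from the conditional probabilities:
H(S|T) = -Σ P(S,T)·log₂ P(S|T), where P(S|T) = P(S,T) / P(T)
  (S=0,T=0): P(S|T) = (5/32)/(1/4) = 5/8;  -(5/32)·log₂(5/8) = 0.1059
  (S=0,T=1): P(S|T) = (5/32)/(1/4) = 5/8;  -(5/32)·log₂(5/8) = 0.1059
  (S=0,T=2): P(S|T) = (5/16)/(1/2) = 5/8;  -(5/16)·log₂(5/8) = 0.2119
  (S=1,T=0): P(S|T) = (3/32)/(1/4) = 3/8;  -(3/32)·log₂(3/8) = 0.1327
  (S=1,T=1): P(S|T) = (3/32)/(1/4) = 3/8;  -(3/32)·log₂(3/8) = 0.1327
  (S=1,T=2): P(S|T) = (3/16)/(1/2) = 3/8;  -(3/16)·log₂(3/8) = 0.2653
H(S|T) = 0.1059 + 0.1059 + 0.2119 + 0.1327 + 0.1327 + 0.2653
  = 0.9544 bits
H(S) - H(S|T) = 0.9544 - 0.9544 = 0.0000 bits

Both sides equal 0.0000 bits, so I(S;T) = H(S) - H(S|T) ✓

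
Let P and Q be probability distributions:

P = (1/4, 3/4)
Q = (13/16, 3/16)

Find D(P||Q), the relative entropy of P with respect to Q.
D(P||Q) = Σ P(i) log₂(P(i)/Q(i))
  i=0: (1/4) × log₂((1/4)/(13/16)) = (1/4) × log₂(4/13) = -0.4251
  i=1: (3/4) × log₂((3/4)/(3/16)) = (3/4) × log₂(4) = 1.5000
D(P||Q) = -0.4251 + 1.5000
  = 1.0749 bits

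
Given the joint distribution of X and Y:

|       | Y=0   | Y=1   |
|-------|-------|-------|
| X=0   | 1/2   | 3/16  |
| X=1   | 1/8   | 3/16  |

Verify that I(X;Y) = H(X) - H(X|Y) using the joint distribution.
Left side, from I(X;Y) = H(X) + H(Y) - H(X,Y):
Marginal P(X) (row sums):
  P(X=0) = 1/2 + 3/16 = 11/16
  P(X=1) = 1/8 + 3/16 = 5/16
Marginal P(Y) (column sums):
  P(Y=0) = 1/2 + 1/8 = 5/8
  P(Y=1) = 3/16 + 3/16 = 3/8

H(X) = -[(11/16)·log₂(11/16) + (5/16)·log₂(5/16)]
  = 0.3716 + 0.5244
  = 0.8960 bits
H(Y) = -[(5/8)·log₂(5/8) + (3/8)·log₂(3/8)]
  = 0.4238 + 0.5306
  = 0.9544 bits
H(X,Y) = -[(1/2)·log₂(1/2) + (3/16)·log₂(3/16) + (1/8)·log₂(1/8) + (3/16)·log₂(3/16)]
  = 0.5000 + 0.4528 + 0.3750 + 0.4528
  = 1.7806 bits

I(X;Y) = H(X) + H(Y) - H(X,Y)
  = 0.8960 + 0.9544 - 1.7806
  = 0.0698 bits

Right side, with H(X|Y) computed directly from the conditional probabilities:
H(X|Y) = -Σ P(X,Y)·log₂ P(X|Y), where P(X|Y) = P(X,Y) / P(Y)
  (X=0,Y=0): P(X|Y) = (1/2)/(5/8) = 4/5;  -(1/2)·log₂(4/5) = 0.1610
  (X=0,Y=1): P(X|Y) = (3/16)/(3/8) = 1/2;  -(3/16)·log₂(1/2) = 0.1875
  (X=1,Y=0): P(X|Y) = (1/8)/(5/8) = 1/5;  -(1/8)·log₂(1/5) = 0.2902
  (X=1,Y=1): P(X|Y) = (3/16)/(3/8) = 1/2;  -(3/16)·log₂(1/2) = 0.1875
H(X|Y) = 0.1610 + 0.1875 + 0.2902 + 0.1875
  = 0.8262 bits
H(X) - H(X|Y) = 0.8960 - 0.8262 = 0.0698 bits

Both sides equal 0.0698 bits, so I(X;Y) = H(X) - H(X|Y) ✓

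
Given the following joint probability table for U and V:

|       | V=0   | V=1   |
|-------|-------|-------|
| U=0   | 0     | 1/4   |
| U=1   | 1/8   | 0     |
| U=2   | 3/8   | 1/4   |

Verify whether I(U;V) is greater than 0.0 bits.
Marginal P(U) (row sums):
  P(U=0) = 0 + 1/4 = 1/4
  P(U=1) = 1/8 + 0 = 1/8
  P(U=2) = 3/8 + 1/4 = 5/8
Marginal P(V) (column sums):
  P(V=0) = 0 + 1/8 + 3/8 = 1/2
  P(V=1) = 1/4 + 0 + 1/4 = 1/2

H(U) = -[(1/4)·log₂(1/4) + (1/8)·log₂(1/8) + (5/8)·log₂(5/8)]
  = 0.5000 + 0.3750 + 0.4238
  = 1.2988 bits
H(V) = -[(1/2)·log₂(1/2) + (1/2)·log₂(1/2)]
  = 0.5000 + 0.5000
  = 1.0000 bits
H(U,V) = -[(1/4)·log₂(1/4) + (1/8)·log₂(1/8) + (3/8)·log₂(3/8) + (1/4)·log₂(1/4)]
  = 0.5000 + 0.3750 + 0.5306 + 0.5000
  = 1.9056 bits

I(U;V) = H(U) + H(V) - H(U,V)
  = 1.2988 + 1.0000 - 1.9056
  = 0.3932 bits

Yes. I(U;V) = 0.3932 bits, which is > 0.0 bits.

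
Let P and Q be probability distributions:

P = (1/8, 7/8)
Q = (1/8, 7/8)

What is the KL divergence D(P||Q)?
D(P||Q) = Σ P(i) log₂(P(i)/Q(i))
  i=0: (1/8) × log₂((1/8)/(1/8)) = (1/8) × log₂(1) = 0.0000
  i=1: (7/8) × log₂((7/8)/(7/8)) = (7/8) × log₂(1) = 0.0000
D(P||Q) = 0.0000 + 0.0000
  = 0.0000 bits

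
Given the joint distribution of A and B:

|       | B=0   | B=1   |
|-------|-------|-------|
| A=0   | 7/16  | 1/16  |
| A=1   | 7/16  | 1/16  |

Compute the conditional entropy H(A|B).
Marginal P(B) (column sums):
  P(B=0) = 7/16 + 7/16 = 7/8
  P(B=1) = 1/16 + 1/16 = 1/8

H(A|B) = -Σ P(A,B)·log₂ P(A|B), where P(A|B) = P(A,B) / P(B)
  (A=0,B=0): P(A|B) = (7/16)/(7/8) = 1/2;  -(7/16)·log₂(1/2) = 0.4375
  (A=0,B=1): P(A|B) = (1/16)/(1/8) = 1/2;  -(1/16)·log₂(1/2) = 0.0625
  (A=1,B=0): P(A|B) = (7/16)/(7/8) = 1/2;  -(7/16)·log₂(1/2) = 0.4375
  (A=1,B=1): P(A|B) = (1/16)/(1/8) = 1/2;  -(1/16)·log₂(1/2) = 0.0625
H(A|B) = 0.4375 + 0.0625 + 0.4375 + 0.0625
  = 1.0000 bits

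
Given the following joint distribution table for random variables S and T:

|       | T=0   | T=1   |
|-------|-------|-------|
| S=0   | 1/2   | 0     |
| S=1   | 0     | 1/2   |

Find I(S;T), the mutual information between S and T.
Marginal P(S) (row sums):
  P(S=0) = 1/2 + 0 = 1/2
  P(S=1) = 0 + 1/2 = 1/2
Marginal P(T) (column sums):
  P(T=0) = 1/2 + 0 = 1/2
  P(T=1) = 0 + 1/2 = 1/2

H(S) = -[(1/2)·log₂(1/2) + (1/2)·log₂(1/2)]
  = 0.5000 + 0.5000
  = 1.0000 bits
H(T) = -[(1/2)·log₂(1/2) + (1/2)·log₂(1/2)]
  = 0.5000 + 0.5000
  = 1.0000 bits
H(S,T) = -[(1/2)·log₂(1/2) + (1/2)·log₂(1/2)]
  = 0.5000 + 0.5000
  = 1.0000 bits

I(S;T) = H(S) + H(T) - H(S,T)
  = 1.0000 + 1.0000 - 1.0000
  = 1.0000 bits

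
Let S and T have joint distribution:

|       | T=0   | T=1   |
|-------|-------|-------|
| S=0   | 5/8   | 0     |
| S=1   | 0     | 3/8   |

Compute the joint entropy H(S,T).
H(S,T) = -Σ P(S,T) log₂ P(S,T), summed over the non-zero cells:
H(S,T) = -[(5/8)·log₂(5/8) + (3/8)·log₂(3/8)]
  = 0.4238 + 0.5306
  = 0.9544 bits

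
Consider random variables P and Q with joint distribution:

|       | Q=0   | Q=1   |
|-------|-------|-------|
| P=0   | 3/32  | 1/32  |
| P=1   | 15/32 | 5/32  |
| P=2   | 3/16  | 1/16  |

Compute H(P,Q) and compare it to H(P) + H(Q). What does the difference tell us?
Marginal P(P) (row sums):
  P(P=0) = 3/32 + 1/32 = 1/8
  P(P=1) = 15/32 + 5/32 = 5/8
  P(P=2) = 3/16 + 1/16 = 1/4
Marginal P(Q) (column sums):
  P(Q=0) = 3/32 + 15/32 + 3/16 = 3/4
  P(Q=1) = 1/32 + 5/32 + 1/16 = 1/4

H(P,Q) = -[(3/32)·log₂(3/32) + (1/32)·log₂(1/32) + (15/32)·log₂(15/32) + (5/32)·log₂(5/32) + (3/16)·log₂(3/16) + (1/16)·log₂(1/16)]
  = 0.3202 + 0.1563 + 0.5124 + 0.4184 + 0.4528 + 0.2500
  = 2.1101 bits
H(P) = -[(1/8)·log₂(1/8) + (5/8)·log₂(5/8) + (1/4)·log₂(1/4)]
  = 0.3750 + 0.4238 + 0.5000
  = 1.2988 bits
H(Q) = -[(3/4)·log₂(3/4) + (1/4)·log₂(1/4)]
  = 0.3113 + 0.5000
  = 0.8113 bits

H(P) + H(Q) = 1.2988 + 0.8113 = 2.1101 bits
Difference: H(P) + H(Q) - H(P,Q) = 2.1101 - 2.1101 = 0.0000 bits = I(P;Q)

The difference is the mutual information; it is 0 here, so P and Q are independent (the joint entropy equals the sum of the marginal entropies).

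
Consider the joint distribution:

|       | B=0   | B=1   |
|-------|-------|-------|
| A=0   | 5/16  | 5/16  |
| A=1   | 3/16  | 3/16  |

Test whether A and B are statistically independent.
Marginal P(A) (row sums):
  P(A=0) = 5/16 + 5/16 = 5/8
  P(A=1) = 3/16 + 3/16 = 3/8
Marginal P(B) (column sums):
  P(B=0) = 5/16 + 3/16 = 1/2
  P(B=1) = 5/16 + 3/16 = 1/2

A and B are independent iff P(A=i,B=j) = P(A=i)·P(B=j) for every cell.
  P(A=0)·P(B=0) = 5/8 × 1/2 = 5/16 = P(A=0,B=0) ✓
  P(A=0)·P(B=1) = 5/8 × 1/2 = 5/16 = P(A=0,B=1) ✓
  P(A=1)·P(B=0) = 3/8 × 1/2 = 3/16 = P(A=1,B=0) ✓
  P(A=1)·P(B=1) = 3/8 × 1/2 = 3/16 = P(A=1,B=1) ✓

Yes, A and B are independent: every cell factors, so I(A;B) = 0 bits.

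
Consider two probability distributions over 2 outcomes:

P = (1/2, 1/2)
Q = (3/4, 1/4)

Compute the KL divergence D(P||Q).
D(P||Q) = Σ P(i) log₂(P(i)/Q(i))
  i=0: (1/2) × log₂((1/2)/(3/4)) = (1/2) × log₂(2/3) = -0.2925
  i=1: (1/2) × log₂((1/2)/(1/4)) = (1/2) × log₂(2) = 0.5000
D(P||Q) = -0.2925 + 0.5000
  = 0.2075 bits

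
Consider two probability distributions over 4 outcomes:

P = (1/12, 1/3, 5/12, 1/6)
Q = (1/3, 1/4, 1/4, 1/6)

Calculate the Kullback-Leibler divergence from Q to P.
D(P||Q) = Σ P(i) log₂(P(i)/Q(i))
  i=0: (1/12) × log₂((1/12)/(1/3)) = (1/12) × log₂(1/4) = -0.1667
  i=1: (1/3) × log₂((1/3)/(1/4)) = (1/3) × log₂(4/3) = 0.1383
  i=2: (5/12) × log₂((5/12)/(1/4)) = (5/12) × log₂(5/3) = 0.3071
  i=3: (1/6) × log₂((1/6)/(1/6)) = (1/6) × log₂(1) = 0.0000
D(P||Q) = -0.1667 + 0.1383 + 0.3071 + 0.0000
  = 0.2787 bits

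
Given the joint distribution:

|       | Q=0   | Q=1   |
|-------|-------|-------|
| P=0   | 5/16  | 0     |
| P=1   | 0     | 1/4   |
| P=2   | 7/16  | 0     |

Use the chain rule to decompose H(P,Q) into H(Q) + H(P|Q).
By the chain rule: H(P,Q) = H(Q) + H(P|Q)

Marginal P(Q) (column sums):
  P(Q=0) = 5/16 + 0 + 7/16 = 3/4
  P(Q=1) = 0 + 1/4 + 0 = 1/4
H(Q) = -[(3/4)·log₂(3/4) + (1/4)·log₂(1/4)]
  = 0.3113 + 0.5000
  = 0.8113 bits
H(P|Q) = -Σ P(P,Q)·log₂ P(P|Q), where P(P|Q) = P(P,Q) / P(Q)
  (cells with P(P,Q) = 0 contribute 0)
  (P=0,Q=0): P(P|Q) = (5/16)/(3/4) = 5/12;  -(5/16)·log₂(5/12) = 0.3947
  (P=1,Q=1): P(P|Q) = (1/4)/(1/4) = 1;  -(1/4)·log₂(1) = 0.0000
  (P=2,Q=0): P(P|Q) = (7/16)/(3/4) = 7/12;  -(7/16)·log₂(7/12) = 0.3402
H(P|Q) = 0.3947 + 0.0000 + 0.3402
  = 0.7349 bits

H(P,Q) = H(Q) + H(P|Q) = 0.8113 + 0.7349 = 1.5462 bits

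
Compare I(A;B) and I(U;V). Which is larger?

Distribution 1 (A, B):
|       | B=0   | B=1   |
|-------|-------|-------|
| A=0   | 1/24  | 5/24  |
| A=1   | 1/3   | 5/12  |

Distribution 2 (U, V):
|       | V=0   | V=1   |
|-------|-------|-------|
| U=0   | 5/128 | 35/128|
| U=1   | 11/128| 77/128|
Distribution 1 (A, B):
Marginal P(A) (row sums):
  P(A=0) = 1/24 + 5/24 = 1/4
  P(A=1) = 1/3 + 5/12 = 3/4
Marginal P(B) (column sums):
  P(B=0) = 1/24 + 1/3 = 3/8
  P(B=1) = 5/24 + 5/12 = 5/8

H(A) = -[(1/4)·log₂(1/4) + (3/4)·log₂(3/4)]
  = 0.5000 + 0.3113
  = 0.8113 bits
H(B) = -[(3/8)·log₂(3/8) + (5/8)·log₂(5/8)]
  = 0.5306 + 0.4238
  = 0.9544 bits
H(A,B) = -[(1/24)·log₂(1/24) + (5/24)·log₂(5/24) + (1/3)·log₂(1/3) + (5/12)·log₂(5/12)]
  = 0.1910 + 0.4715 + 0.5283 + 0.5263
  = 1.7171 bits

I(A;B) = H(A) + H(B) - H(A,B)
  = 0.8113 + 0.9544 - 1.7171
  = 0.0486 bits

Distribution 2 (U, V):
Marginal P(U) (row sums):
  P(U=0) = 5/128 + 35/128 = 5/16
  P(U=1) = 11/128 + 77/128 = 11/16
Marginal P(V) (column sums):
  P(V=0) = 5/128 + 11/128 = 1/8
  P(V=1) = 35/128 + 77/128 = 7/8

H(U) = -[(5/16)·log₂(5/16) + (11/16)·log₂(11/16)]
  = 0.5244 + 0.3716
  = 0.8960 bits
H(V) = -[(1/8)·log₂(1/8) + (7/8)·log₂(7/8)]
  = 0.3750 + 0.1686
  = 0.5436 bits
H(U,V) = -[(5/128)·log₂(5/128) + (35/128)·log₂(35/128) + (11/128)·log₂(11/128) + (77/128)·log₂(77/128)]
  = 0.1827 + 0.5115 + 0.3043 + 0.4411
  = 1.4396 bits

I(U;V) = H(U) + H(V) - H(U,V)
  = 0.8960 + 0.5436 - 1.4396
  = 0.0000 bits

I(A;B) = 0.0486 bits > I(U;V) = 0.0000 bits, so (A, B) has the higher mutual information (stronger dependence).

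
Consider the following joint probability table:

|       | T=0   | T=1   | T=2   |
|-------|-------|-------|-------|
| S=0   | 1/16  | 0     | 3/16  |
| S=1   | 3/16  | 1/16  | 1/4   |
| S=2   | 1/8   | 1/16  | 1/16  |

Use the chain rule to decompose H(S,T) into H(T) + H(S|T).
By the chain rule: H(S,T) = H(T) + H(S|T)

Marginal P(T) (column sums):
  P(T=0) = 1/16 + 3/16 + 1/8 = 3/8
  P(T=1) = 0 + 1/16 + 1/16 = 1/8
  P(T=2) = 3/16 + 1/4 + 1/16 = 1/2
H(T) = -[(3/8)·log₂(3/8) + (1/8)·log₂(1/8) + (1/2)·log₂(1/2)]
  = 0.5306 + 0.3750 + 0.5000
  = 1.4056 bits
H(S|T) = -Σ P(S,T)·log₂ P(S|T), where P(S|T) = P(S,T) / P(T)
  (cells with P(S,T) = 0 contribute 0)
  (S=0,T=0): P(S|T) = (1/16)/(3/8) = 1/6;  -(1/16)·log₂(1/6) = 0.1616
  (S=0,T=2): P(S|T) = (3/16)/(1/2) = 3/8;  -(3/16)·log₂(3/8) = 0.2653
  (S=1,T=0): P(S|T) = (3/16)/(3/8) = 1/2;  -(3/16)·log₂(1/2) = 0.1875
  (S=1,T=1): P(S|T) = (1/16)/(1/8) = 1/2;  -(1/16)·log₂(1/2) = 0.0625
  (S=1,T=2): P(S|T) = (1/4)/(1/2) = 1/2;  -(1/4)·log₂(1/2) = 0.2500
  (S=2,T=0): P(S|T) = (1/8)/(3/8) = 1/3;  -(1/8)·log₂(1/3) = 0.1981
  (S=2,T=1): P(S|T) = (1/16)/(1/8) = 1/2;  -(1/16)·log₂(1/2) = 0.0625
  (S=2,T=2): P(S|T) = (1/16)/(1/2) = 1/8;  -(1/16)·log₂(1/8) = 0.1875
H(S|T) = 0.1616 + 0.2653 + 0.1875 + 0.0625 + 0.2500 + 0.1981 + 0.0625 + 0.1875
  = 1.3750 bits

H(S,T) = H(T) + H(S|T) = 1.4056 + 1.3750 = 2.7806 bits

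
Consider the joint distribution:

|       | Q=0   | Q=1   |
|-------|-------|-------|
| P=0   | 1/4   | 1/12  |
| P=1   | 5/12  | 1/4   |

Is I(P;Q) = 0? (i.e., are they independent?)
Marginal P(P) (row sums):
  P(P=0) = 1/4 + 1/12 = 1/3
  P(P=1) = 5/12 + 1/4 = 2/3
Marginal P(Q) (column sums):
  P(Q=0) = 1/4 + 5/12 = 2/3
  P(Q=1) = 1/12 + 1/4 = 1/3

P and Q are independent iff P(P=i,Q=j) = P(P=i)·P(Q=j) for every cell.
  P(P=0)·P(Q=0) = 1/3 × 2/3 = 2/9, but P(P=0,Q=0) = 1/4 ✗

No, P and Q are not independent. Quantitatively, I(P;Q) > 0:

H(P) = -[(1/3)·log₂(1/3) + (2/3)·log₂(2/3)]
  = 0.5283 + 0.3900
  = 0.9183 bits
H(Q) = -[(2/3)·log₂(2/3) + (1/3)·log₂(1/3)]
  = 0.3900 + 0.5283
  = 0.9183 bits
H(P,Q) = -[(1/4)·log₂(1/4) + (1/12)·log₂(1/12) + (5/12)·log₂(5/12) + (1/4)·log₂(1/4)]
  = 0.5000 + 0.2987 + 0.5263 + 0.5000
  = 1.8250 bits
I(P;Q) = H(P) + H(Q) - H(P,Q) = 0.9183 + 0.9183 - 1.8250 = 0.0116 bits > 0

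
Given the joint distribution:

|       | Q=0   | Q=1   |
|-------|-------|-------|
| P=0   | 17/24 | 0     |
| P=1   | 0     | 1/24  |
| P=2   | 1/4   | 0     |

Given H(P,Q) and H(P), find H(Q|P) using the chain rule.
From the chain rule: H(P,Q) = H(P) + H(Q|P)
Therefore: H(Q|P) = H(P,Q) - H(P)

H(P,Q) = -[(17/24)·log₂(17/24) + (1/24)·log₂(1/24) + (1/4)·log₂(1/4)]
  = 0.3524 + 0.1910 + 0.5000
  = 1.0434 bits
Marginal P(P) (row sums):
  P(P=0) = 17/24 + 0 = 17/24
  P(P=1) = 0 + 1/24 = 1/24
  P(P=2) = 1/4 + 0 = 1/4
H(P) = -[(17/24)·log₂(17/24) + (1/24)·log₂(1/24) + (1/4)·log₂(1/4)]
  = 0.3524 + 0.1910 + 0.5000
  = 1.0434 bits

H(Q|P) = 1.0434 - 1.0434 = 0.0000 bits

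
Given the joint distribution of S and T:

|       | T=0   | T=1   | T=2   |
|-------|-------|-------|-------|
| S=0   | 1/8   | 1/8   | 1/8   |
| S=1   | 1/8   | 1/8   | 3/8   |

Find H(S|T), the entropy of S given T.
Marginal P(T) (column sums):
  P(T=0) = 1/8 + 1/8 = 1/4
  P(T=1) = 1/8 + 1/8 = 1/4
  P(T=2) = 1/8 + 3/8 = 1/2

H(S|T) = -Σ P(S,T)·log₂ P(S|T), where P(S|T) = P(S,T) / P(T)
  (S=0,T=0): P(S|T) = (1/8)/(1/4) = 1/2;  -(1/8)·log₂(1/2) = 0.1250
  (S=0,T=1): P(S|T) = (1/8)/(1/4) = 1/2;  -(1/8)·log₂(1/2) = 0.1250
  (S=0,T=2): P(S|T) = (1/8)/(1/2) = 1/4;  -(1/8)·log₂(1/4) = 0.2500
  (S=1,T=0): P(S|T) = (1/8)/(1/4) = 1/2;  -(1/8)·log₂(1/2) = 0.1250
  (S=1,T=1): P(S|T) = (1/8)/(1/4) = 1/2;  -(1/8)·log₂(1/2) = 0.1250
  (S=1,T=2): P(S|T) = (3/8)/(1/2) = 3/4;  -(3/8)·log₂(3/4) = 0.1556
H(S|T) = 0.1250 + 0.1250 + 0.2500 + 0.1250 + 0.1250 + 0.1556
  = 0.9056 bits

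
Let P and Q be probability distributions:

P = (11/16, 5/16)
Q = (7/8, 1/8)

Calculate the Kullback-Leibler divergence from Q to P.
D(P||Q) = Σ P(i) log₂(P(i)/Q(i))
  i=0: (11/16) × log₂((11/16)/(7/8)) = (11/16) × log₂(11/14) = -0.2392
  i=1: (5/16) × log₂((5/16)/(1/8)) = (5/16) × log₂(5/2) = 0.4131
D(P||Q) = -0.2392 + 0.4131
  = 0.1739 bits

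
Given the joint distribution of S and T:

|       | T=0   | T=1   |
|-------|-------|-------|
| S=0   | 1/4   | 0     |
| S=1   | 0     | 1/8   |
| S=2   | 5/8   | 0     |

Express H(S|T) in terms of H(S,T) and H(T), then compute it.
H(S|T) = H(S,T) - H(T)

Marginal P(T) (column sums):
  P(T=0) = 1/4 + 0 + 5/8 = 7/8
  P(T=1) = 0 + 1/8 + 0 = 1/8

H(S,T) = -[(1/4)·log₂(1/4) + (1/8)·log₂(1/8) + (5/8)·log₂(5/8)]
  = 0.5000 + 0.3750 + 0.4238
  = 1.2988 bits
H(T) = -[(7/8)·log₂(7/8) + (1/8)·log₂(1/8)]
  = 0.1686 + 0.3750
  = 0.5436 bits

H(S|T) = 1.2988 - 0.5436 = 0.7552 bits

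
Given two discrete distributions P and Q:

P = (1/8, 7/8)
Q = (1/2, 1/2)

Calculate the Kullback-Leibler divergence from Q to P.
D(P||Q) = Σ P(i) log₂(P(i)/Q(i))
  i=0: (1/8) × log₂((1/8)/(1/2)) = (1/8) × log₂(1/4) = -0.2500
  i=1: (7/8) × log₂((7/8)/(1/2)) = (7/8) × log₂(7/4) = 0.7064
D(P||Q) = -0.2500 + 0.7064
  = 0.4564 bits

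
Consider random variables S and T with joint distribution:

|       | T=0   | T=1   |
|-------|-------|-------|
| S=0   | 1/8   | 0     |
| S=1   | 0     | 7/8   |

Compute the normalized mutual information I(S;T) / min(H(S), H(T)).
Marginal P(S) (row sums):
  P(S=0) = 1/8 + 0 = 1/8
  P(S=1) = 0 + 7/8 = 7/8
Marginal P(T) (column sums):
  P(T=0) = 1/8 + 0 = 1/8
  P(T=1) = 0 + 7/8 = 7/8

H(S) = -[(1/8)·log₂(1/8) + (7/8)·log₂(7/8)]
  = 0.3750 + 0.1686
  = 0.5436 bits
H(T) = -[(1/8)·log₂(1/8) + (7/8)·log₂(7/8)]
  = 0.3750 + 0.1686
  = 0.5436 bits
H(S,T) = -[(1/8)·log₂(1/8) + (7/8)·log₂(7/8)]
  = 0.3750 + 0.1686
  = 0.5436 bits

I(S;T) = H(S) + H(T) - H(S,T)
  = 0.5436 + 0.5436 - 0.5436
  = 0.5436 bits

min(H(S), H(T)) = min(0.5436, 0.5436) = 0.5436 bits
Normalized MI = 0.5436 / 0.5436 = 1.0000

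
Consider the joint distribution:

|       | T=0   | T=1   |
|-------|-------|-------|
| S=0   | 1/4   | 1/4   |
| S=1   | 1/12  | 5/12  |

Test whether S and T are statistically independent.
Marginal P(S) (row sums):
  P(S=0) = 1/4 + 1/4 = 1/2
  P(S=1) = 1/12 + 5/12 = 1/2
Marginal P(T) (column sums):
  P(T=0) = 1/4 + 1/12 = 1/3
  P(T=1) = 1/4 + 5/12 = 2/3

S and T are independent iff P(S=i,T=j) = P(S=i)·P(T=j) for every cell.
  P(S=0)·P(T=0) = 1/2 × 1/3 = 1/6, but P(S=0,T=0) = 1/4 ✗

No, S and T are not independent. Quantitatively, I(S;T) > 0:

H(S) = -[(1/2)·log₂(1/2) + (1/2)·log₂(1/2)]
  = 0.5000 + 0.5000
  = 1.0000 bits
H(T) = -[(1/3)·log₂(1/3) + (2/3)·log₂(2/3)]
  = 0.5283 + 0.3900
  = 0.9183 bits
H(S,T) = -[(1/4)·log₂(1/4) + (1/4)·log₂(1/4) + (1/12)·log₂(1/12) + (5/12)·log₂(5/12)]
  = 0.5000 + 0.5000 + 0.2987 + 0.5263
  = 1.8250 bits
I(S;T) = H(S) + H(T) - H(S,T) = 1.0000 + 0.9183 - 1.8250 = 0.0933 bits > 0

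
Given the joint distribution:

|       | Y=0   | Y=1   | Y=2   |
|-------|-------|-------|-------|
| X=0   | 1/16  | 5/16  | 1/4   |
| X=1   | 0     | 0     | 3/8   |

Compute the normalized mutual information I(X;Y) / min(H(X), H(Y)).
Marginal P(X) (row sums):
  P(X=0) = 1/16 + 5/16 + 1/4 = 5/8
  P(X=1) = 0 + 0 + 3/8 = 3/8
Marginal P(Y) (column sums):
  P(Y=0) = 1/16 + 0 = 1/16
  P(Y=1) = 5/16 + 0 = 5/16
  P(Y=2) = 1/4 + 3/8 = 5/8

H(X) = -[(5/8)·log₂(5/8) + (3/8)·log₂(3/8)]
  = 0.4238 + 0.5306
  = 0.9544 bits
H(Y) = -[(1/16)·log₂(1/16) + (5/16)·log₂(5/16) + (5/8)·log₂(5/8)]
  = 0.2500 + 0.5244 + 0.4238
  = 1.1982 bits
H(X,Y) = -[(1/16)·log₂(1/16) + (5/16)·log₂(5/16) + (1/4)·log₂(1/4) + (3/8)·log₂(3/8)]
  = 0.2500 + 0.5244 + 0.5000 + 0.5306
  = 1.8050 bits

I(X;Y) = H(X) + H(Y) - H(X,Y)
  = 0.9544 + 1.1982 - 1.8050
  = 0.3476 bits

min(H(X), H(Y)) = min(0.9544, 1.1982) = 0.9544 bits
Normalized MI = 0.3476 / 0.9544 = 0.3642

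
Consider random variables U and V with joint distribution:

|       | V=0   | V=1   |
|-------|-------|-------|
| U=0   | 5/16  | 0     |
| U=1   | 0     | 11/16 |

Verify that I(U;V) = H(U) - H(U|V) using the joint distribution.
Left side, from I(U;V) = H(U) + H(V) - H(U,V):
Marginal P(U) (row sums):
  P(U=0) = 5/16 + 0 = 5/16
  P(U=1) = 0 + 11/16 = 11/16
Marginal P(V) (column sums):
  P(V=0) = 5/16 + 0 = 5/16
  P(V=1) = 0 + 11/16 = 11/16

H(U) = -[(5/16)·log₂(5/16) + (11/16)·log₂(11/16)]
  = 0.5244 + 0.3716
  = 0.8960 bits
H(V) = -[(5/16)·log₂(5/16) + (11/16)·log₂(11/16)]
  = 0.5244 + 0.3716
  = 0.8960 bits
H(U,V) = -[(5/16)·log₂(5/16) + (11/16)·log₂(11/16)]
  = 0.5244 + 0.3716
  = 0.8960 bits

I(U;V) = H(U) + H(V) - H(U,V)
  = 0.8960 + 0.8960 - 0.8960
  = 0.8960 bits

Right side, with H(U|V) computed directly from the conditional probabilities:
H(U|V) = -Σ P(U,V)·log₂ P(U|V), where P(U|V) = P(U,V) / P(V)
  (cells with P(U,V) = 0 contribute 0)
  (U=0,V=0): P(U|V) = (5/16)/(5/16) = 1;  -(5/16)·log₂(1) = 0.0000
  (U=1,V=1): P(U|V) = (11/16)/(11/16) = 1;  -(11/16)·log₂(1) = 0.0000
H(U|V) = 0.0000 + 0.0000
  = 0.0000 bits
H(U) - H(U|V) = 0.8960 - 0.0000 = 0.8960 bits

Both sides equal 0.8960 bits, so I(U;V) = H(U) - H(U|V) ✓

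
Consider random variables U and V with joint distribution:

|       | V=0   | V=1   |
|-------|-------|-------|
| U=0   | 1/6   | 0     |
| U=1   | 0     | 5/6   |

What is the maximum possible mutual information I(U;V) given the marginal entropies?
The upper bound on mutual information is I(U;V) ≤ min(H(U), H(V)).

Marginal P(U) (row sums):
  P(U=0) = 1/6 + 0 = 1/6
  P(U=1) = 0 + 5/6 = 5/6
Marginal P(V) (column sums):
  P(V=0) = 1/6 + 0 = 1/6
  P(V=1) = 0 + 5/6 = 5/6

H(U) = -[(1/6)·log₂(1/6) + (5/6)·log₂(5/6)]
  = 0.4308 + 0.2192
  = 0.6500 bits
H(V) = -[(1/6)·log₂(1/6) + (5/6)·log₂(5/6)]
  = 0.4308 + 0.2192
  = 0.6500 bits

Maximum possible I(U;V) = min(0.6500, 0.6500) = 0.6500 bits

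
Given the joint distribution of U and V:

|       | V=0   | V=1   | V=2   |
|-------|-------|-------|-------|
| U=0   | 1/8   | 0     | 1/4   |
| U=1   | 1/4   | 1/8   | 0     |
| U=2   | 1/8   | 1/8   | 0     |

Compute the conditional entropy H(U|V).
Marginal P(V) (column sums):
  P(V=0) = 1/8 + 1/4 + 1/8 = 1/2
  P(V=1) = 0 + 1/8 + 1/8 = 1/4
  P(V=2) = 1/4 + 0 + 0 = 1/4

H(U|V) = -Σ P(U,V)·log₂ P(U|V), where P(U|V) = P(U,V) / P(V)
  (cells with P(U,V) = 0 contribute 0)
  (U=0,V=0): P(U|V) = (1/8)/(1/2) = 1/4;  -(1/8)·log₂(1/4) = 0.2500
  (U=0,V=2): P(U|V) = (1/4)/(1/4) = 1;  -(1/4)·log₂(1) = 0.0000
  (U=1,V=0): P(U|V) = (1/4)/(1/2) = 1/2;  -(1/4)·log₂(1/2) = 0.2500
  (U=1,V=1): P(U|V) = (1/8)/(1/4) = 1/2;  -(1/8)·log₂(1/2) = 0.1250
  (U=2,V=0): P(U|V) = (1/8)/(1/2) = 1/4;  -(1/8)·log₂(1/4) = 0.2500
  (U=2,V=1): P(U|V) = (1/8)/(1/4) = 1/2;  -(1/8)·log₂(1/2) = 0.1250
H(U|V) = 0.2500 + 0.0000 + 0.2500 + 0.1250 + 0.2500 + 0.1250
  = 1.0000 bits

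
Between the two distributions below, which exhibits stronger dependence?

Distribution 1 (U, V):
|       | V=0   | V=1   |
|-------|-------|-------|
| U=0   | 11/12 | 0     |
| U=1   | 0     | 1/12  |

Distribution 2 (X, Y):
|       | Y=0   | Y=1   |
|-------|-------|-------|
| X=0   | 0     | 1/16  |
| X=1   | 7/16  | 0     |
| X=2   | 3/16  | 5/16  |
Distribution 1 (U, V):
Marginal P(U) (row sums):
  P(U=0) = 11/12 + 0 = 11/12
  P(U=1) = 0 + 1/12 = 1/12
Marginal P(V) (column sums):
  P(V=0) = 11/12 + 0 = 11/12
  P(V=1) = 0 + 1/12 = 1/12

H(U) = -[(11/12)·log₂(11/12) + (1/12)·log₂(1/12)]
  = 0.1151 + 0.2987
  = 0.4138 bits
H(V) = -[(11/12)·log₂(11/12) + (1/12)·log₂(1/12)]
  = 0.1151 + 0.2987
  = 0.4138 bits
H(U,V) = -[(11/12)·log₂(11/12) + (1/12)·log₂(1/12)]
  = 0.1151 + 0.2987
  = 0.4138 bits

I(U;V) = H(U) + H(V) - H(U,V)
  = 0.4138 + 0.4138 - 0.4138
  = 0.4138 bits

Distribution 2 (X, Y):
Marginal P(X) (row sums):
  P(X=0) = 0 + 1/16 = 1/16
  P(X=1) = 7/16 + 0 = 7/16
  P(X=2) = 3/16 + 5/16 = 1/2
Marginal P(Y) (column sums):
  P(Y=0) = 0 + 7/16 + 3/16 = 5/8
  P(Y=1) = 1/16 + 0 + 5/16 = 3/8

H(X) = -[(1/16)·log₂(1/16) + (7/16)·log₂(7/16) + (1/2)·log₂(1/2)]
  = 0.2500 + 0.5218 + 0.5000
  = 1.2718 bits
H(Y) = -[(5/8)·log₂(5/8) + (3/8)·log₂(3/8)]
  = 0.4238 + 0.5306
  = 0.9544 bits
H(X,Y) = -[(1/16)·log₂(1/16) + (7/16)·log₂(7/16) + (3/16)·log₂(3/16) + (5/16)·log₂(5/16)]
  = 0.2500 + 0.5218 + 0.4528 + 0.5244
  = 1.7490 bits

I(X;Y) = H(X) + H(Y) - H(X,Y)
  = 1.2718 + 0.9544 - 1.7490
  = 0.4772 bits

I(X;Y) = 0.4772 bits > I(U;V) = 0.4138 bits, so (X, Y) has the higher mutual information (stronger dependence).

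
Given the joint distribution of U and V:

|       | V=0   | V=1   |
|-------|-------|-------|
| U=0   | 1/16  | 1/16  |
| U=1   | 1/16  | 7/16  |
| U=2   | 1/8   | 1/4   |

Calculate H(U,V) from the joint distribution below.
H(U,V) = -Σ P(U,V) log₂ P(U,V), summed over the non-zero cells:
H(U,V) = -[(1/16)·log₂(1/16) + (1/16)·log₂(1/16) + (1/16)·log₂(1/16) + (7/16)·log₂(7/16) + (1/8)·log₂(1/8) + (1/4)·log₂(1/4)]
  = 0.2500 + 0.2500 + 0.2500 + 0.5218 + 0.3750 + 0.5000
  = 2.1468 bits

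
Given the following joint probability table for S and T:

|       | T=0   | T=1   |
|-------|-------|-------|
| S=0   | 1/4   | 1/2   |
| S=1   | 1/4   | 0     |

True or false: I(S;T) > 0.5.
Marginal P(S) (row sums):
  P(S=0) = 1/4 + 1/2 = 3/4
  P(S=1) = 1/4 + 0 = 1/4
Marginal P(T) (column sums):
  P(T=0) = 1/4 + 1/4 = 1/2
  P(T=1) = 1/2 + 0 = 1/2

H(S) = -[(3/4)·log₂(3/4) + (1/4)·log₂(1/4)]
  = 0.3113 + 0.5000
  = 0.8113 bits
H(T) = -[(1/2)·log₂(1/2) + (1/2)·log₂(1/2)]
  = 0.5000 + 0.5000
  = 1.0000 bits
H(S,T) = -[(1/4)·log₂(1/4) + (1/2)·log₂(1/2) + (1/4)·log₂(1/4)]
  = 0.5000 + 0.5000 + 0.5000
  = 1.5000 bits

I(S;T) = H(S) + H(T) - H(S,T)
  = 0.8113 + 1.0000 - 1.5000
  = 0.3113 bits

False. I(S;T) = 0.3113 bits, which is ≤ 0.5 bits.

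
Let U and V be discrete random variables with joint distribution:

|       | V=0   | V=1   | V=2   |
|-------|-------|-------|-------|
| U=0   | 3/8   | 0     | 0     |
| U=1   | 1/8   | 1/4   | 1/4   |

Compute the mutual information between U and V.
Marginal P(U) (row sums):
  P(U=0) = 3/8 + 0 + 0 = 3/8
  P(U=1) = 1/8 + 1/4 + 1/4 = 5/8
Marginal P(V) (column sums):
  P(V=0) = 3/8 + 1/8 = 1/2
  P(V=1) = 0 + 1/4 = 1/4
  P(V=2) = 0 + 1/4 = 1/4

H(U) = -[(3/8)·log₂(3/8) + (5/8)·log₂(5/8)]
  = 0.5306 + 0.4238
  = 0.9544 bits
H(V) = -[(1/2)·log₂(1/2) + (1/4)·log₂(1/4) + (1/4)·log₂(1/4)]
  = 0.5000 + 0.5000 + 0.5000
  = 1.5000 bits
H(U,V) = -[(3/8)·log₂(3/8) + (1/8)·log₂(1/8) + (1/4)·log₂(1/4) + (1/4)·log₂(1/4)]
  = 0.5306 + 0.3750 + 0.5000 + 0.5000
  = 1.9056 bits

I(U;V) = H(U) + H(V) - H(U,V)
  = 0.9544 + 1.5000 - 1.9056
  = 0.5488 bits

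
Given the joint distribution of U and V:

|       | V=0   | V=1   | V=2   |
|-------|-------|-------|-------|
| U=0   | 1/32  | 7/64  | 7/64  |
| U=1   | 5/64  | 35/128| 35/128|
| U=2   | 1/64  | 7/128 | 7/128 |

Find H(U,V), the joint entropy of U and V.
H(U,V) = -Σ P(U,V) log₂ P(U,V), summed over the non-zero cells:
H(U,V) = -[(1/32)·log₂(1/32) + (7/64)·log₂(7/64) + (7/64)·log₂(7/64) + (5/64)·log₂(5/64) + (35/128)·log₂(35/128) + (35/128)·log₂(35/128) + (1/64)·log₂(1/64) + (7/128)·log₂(7/128) + (7/128)·log₂(7/128)]
  = 0.1563 + 0.3492 + 0.3492 + 0.2873 + 0.5115 + 0.5115 + 0.0938 + 0.2293 + 0.2293
  = 2.7174 bits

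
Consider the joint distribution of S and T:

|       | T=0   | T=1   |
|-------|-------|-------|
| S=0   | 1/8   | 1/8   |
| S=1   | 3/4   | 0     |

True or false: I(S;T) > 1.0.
Marginal P(S) (row sums):
  P(S=0) = 1/8 + 1/8 = 1/4
  P(S=1) = 3/4 + 0 = 3/4
Marginal P(T) (column sums):
  P(T=0) = 1/8 + 3/4 = 7/8
  P(T=1) = 1/8 + 0 = 1/8

H(S) = -[(1/4)·log₂(1/4) + (3/4)·log₂(3/4)]
  = 0.5000 + 0.3113
  = 0.8113 bits
H(T) = -[(7/8)·log₂(7/8) + (1/8)·log₂(1/8)]
  = 0.1686 + 0.3750
  = 0.5436 bits
H(S,T) = -[(1/8)·log₂(1/8) + (1/8)·log₂(1/8) + (3/4)·log₂(3/4)]
  = 0.3750 + 0.3750 + 0.3113
  = 1.0613 bits

I(S;T) = H(S) + H(T) - H(S,T)
  = 0.8113 + 0.5436 - 1.0613
  = 0.2936 bits

False. I(S;T) = 0.2936 bits, which is ≤ 1.0 bits.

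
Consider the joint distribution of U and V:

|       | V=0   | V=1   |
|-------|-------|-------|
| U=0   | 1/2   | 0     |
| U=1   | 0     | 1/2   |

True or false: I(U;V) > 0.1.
Marginal P(U) (row sums):
  P(U=0) = 1/2 + 0 = 1/2
  P(U=1) = 0 + 1/2 = 1/2
Marginal P(V) (column sums):
  P(V=0) = 1/2 + 0 = 1/2
  P(V=1) = 0 + 1/2 = 1/2

H(U) = -[(1/2)·log₂(1/2) + (1/2)·log₂(1/2)]
  = 0.5000 + 0.5000
  = 1.0000 bits
H(V) = -[(1/2)·log₂(1/2) + (1/2)·log₂(1/2)]
  = 0.5000 + 0.5000
  = 1.0000 bits
H(U,V) = -[(1/2)·log₂(1/2) + (1/2)·log₂(1/2)]
  = 0.5000 + 0.5000
  = 1.0000 bits

I(U;V) = H(U) + H(V) - H(U,V)
  = 1.0000 + 1.0000 - 1.0000
  = 1.0000 bits

True. I(U;V) = 1.0000 bits, which is > 0.1 bits.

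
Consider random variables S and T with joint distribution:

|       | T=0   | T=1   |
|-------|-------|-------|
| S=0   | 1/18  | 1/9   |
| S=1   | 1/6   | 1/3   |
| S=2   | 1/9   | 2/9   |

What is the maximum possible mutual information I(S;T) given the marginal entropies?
The upper bound on mutual information is I(S;T) ≤ min(H(S), H(T)).

Marginal P(S) (row sums):
  P(S=0) = 1/18 + 1/9 = 1/6
  P(S=1) = 1/6 + 1/3 = 1/2
  P(S=2) = 1/9 + 2/9 = 1/3
Marginal P(T) (column sums):
  P(T=0) = 1/18 + 1/6 + 1/9 = 1/3
  P(T=1) = 1/9 + 1/3 + 2/9 = 2/3

H(S) = -[(1/6)·log₂(1/6) + (1/2)·log₂(1/2) + (1/3)·log₂(1/3)]
  = 0.4308 + 0.5000 + 0.5283
  = 1.4591 bits
H(T) = -[(1/3)·log₂(1/3) + (2/3)·log₂(2/3)]
  = 0.5283 + 0.3900
  = 0.9183 bits

Maximum possible I(S;T) = min(1.4591, 0.9183) = 0.9183 bits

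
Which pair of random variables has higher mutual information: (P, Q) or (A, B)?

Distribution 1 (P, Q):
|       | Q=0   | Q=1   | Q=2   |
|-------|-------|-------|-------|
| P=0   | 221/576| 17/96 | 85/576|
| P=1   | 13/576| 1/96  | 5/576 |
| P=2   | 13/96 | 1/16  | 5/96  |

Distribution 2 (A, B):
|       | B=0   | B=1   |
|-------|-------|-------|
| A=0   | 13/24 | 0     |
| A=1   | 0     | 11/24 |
Distribution 1 (P, Q):
Marginal P(P) (row sums):
  P(P=0) = 221/576 + 17/96 + 85/576 = 17/24
  P(P=1) = 13/576 + 1/96 + 5/576 = 1/24
  P(P=2) = 13/96 + 1/16 + 5/96 = 1/4
Marginal P(Q) (column sums):
  P(Q=0) = 221/576 + 13/576 + 13/96 = 13/24
  P(Q=1) = 17/96 + 1/96 + 1/16 = 1/4
  P(Q=2) = 85/576 + 5/576 + 5/96 = 5/24

H(P) = -[(17/24)·log₂(17/24) + (1/24)·log₂(1/24) + (1/4)·log₂(1/4)]
  = 0.3524 + 0.1910 + 0.5000
  = 1.0434 bits
H(Q) = -[(13/24)·log₂(13/24) + (1/4)·log₂(1/4) + (5/24)·log₂(5/24)]
  = 0.4791 + 0.5000 + 0.4715
  = 1.4506 bits
H(P,Q) = -[(221/576)·log₂(221/576) + (17/96)·log₂(17/96) + (85/576)·log₂(85/576) + (13/576)·log₂(13/576) + (1/96)·log₂(1/96) + (5/576)·log₂(5/576) + (13/96)·log₂(13/96) + (1/16)·log₂(1/16) + (5/96)·log₂(5/96)]
  = 0.5303 + 0.4423 + 0.4074 + 0.1234 + 0.0686 + 0.0594 + 0.3906 + 0.2500 + 0.2220
  = 2.4940 bits

I(P;Q) = H(P) + H(Q) - H(P,Q)
  = 1.0434 + 1.4506 - 2.4940
  = 0.0000 bits

Distribution 2 (A, B):
Marginal P(A) (row sums):
  P(A=0) = 13/24 + 0 = 13/24
  P(A=1) = 0 + 11/24 = 11/24
Marginal P(B) (column sums):
  P(B=0) = 13/24 + 0 = 13/24
  P(B=1) = 0 + 11/24 = 11/24

H(A) = -[(13/24)·log₂(13/24) + (11/24)·log₂(11/24)]
  = 0.4791 + 0.5159
  = 0.9950 bits
H(B) = -[(13/24)·log₂(13/24) + (11/24)·log₂(11/24)]
  = 0.4791 + 0.5159
  = 0.9950 bits
H(A,B) = -[(13/24)·log₂(13/24) + (11/24)·log₂(11/24)]
  = 0.4791 + 0.5159
  = 0.9950 bits

I(A;B) = H(A) + H(B) - H(A,B)
  = 0.9950 + 0.9950 - 0.9950
  = 0.9950 bits

I(A;B) = 0.9950 bits > I(P;Q) = 0.0000 bits, so (A, B) has the higher mutual information (stronger dependence).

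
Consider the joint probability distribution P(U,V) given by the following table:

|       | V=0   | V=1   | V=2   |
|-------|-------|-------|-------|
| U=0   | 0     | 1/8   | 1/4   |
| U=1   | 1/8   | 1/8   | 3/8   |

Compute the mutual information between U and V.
Marginal P(U) (row sums):
  P(U=0) = 0 + 1/8 + 1/4 = 3/8
  P(U=1) = 1/8 + 1/8 + 3/8 = 5/8
Marginal P(V) (column sums):
  P(V=0) = 0 + 1/8 = 1/8
  P(V=1) = 1/8 + 1/8 = 1/4
  P(V=2) = 1/4 + 3/8 = 5/8

H(U) = -[(3/8)·log₂(3/8) + (5/8)·log₂(5/8)]
  = 0.5306 + 0.4238
  = 0.9544 bits
H(V) = -[(1/8)·log₂(1/8) + (1/4)·log₂(1/4) + (5/8)·log₂(5/8)]
  = 0.3750 + 0.5000 + 0.4238
  = 1.2988 bits
H(U,V) = -[(1/8)·log₂(1/8) + (1/4)·log₂(1/4) + (1/8)·log₂(1/8) + (1/8)·log₂(1/8) + (3/8)·log₂(3/8)]
  = 0.3750 + 0.5000 + 0.3750 + 0.3750 + 0.5306
  = 2.1556 bits

I(U;V) = H(U) + H(V) - H(U,V)
  = 0.9544 + 1.2988 - 2.1556
  = 0.0976 bits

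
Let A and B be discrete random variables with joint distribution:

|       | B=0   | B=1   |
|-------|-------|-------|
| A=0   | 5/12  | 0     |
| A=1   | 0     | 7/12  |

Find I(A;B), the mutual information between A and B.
Marginal P(A) (row sums):
  P(A=0) = 5/12 + 0 = 5/12
  P(A=1) = 0 + 7/12 = 7/12
Marginal P(B) (column sums):
  P(B=0) = 5/12 + 0 = 5/12
  P(B=1) = 0 + 7/12 = 7/12

H(A) = -[(5/12)·log₂(5/12) + (7/12)·log₂(7/12)]
  = 0.5263 + 0.4536
  = 0.9799 bits
H(B) = -[(5/12)·log₂(5/12) + (7/12)·log₂(7/12)]
  = 0.5263 + 0.4536
  = 0.9799 bits
H(A,B) = -[(5/12)·log₂(5/12) + (7/12)·log₂(7/12)]
  = 0.5263 + 0.4536
  = 0.9799 bits

I(A;B) = H(A) + H(B) - H(A,B)
  = 0.9799 + 0.9799 - 0.9799
  = 0.9799 bits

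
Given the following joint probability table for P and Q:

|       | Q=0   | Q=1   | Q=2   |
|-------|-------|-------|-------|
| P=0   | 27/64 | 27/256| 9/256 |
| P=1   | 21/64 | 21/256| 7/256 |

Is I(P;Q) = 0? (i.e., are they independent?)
Marginal P(P) (row sums):
  P(P=0) = 27/64 + 27/256 + 9/256 = 9/16
  P(P=1) = 21/64 + 21/256 + 7/256 = 7/16
Marginal P(Q) (column sums):
  P(Q=0) = 27/64 + 21/64 = 3/4
  P(Q=1) = 27/256 + 21/256 = 3/16
  P(Q=2) = 9/256 + 7/256 = 1/16

P and Q are independent iff P(P=i,Q=j) = P(P=i)·P(Q=j) for every cell.
  P(P=0)·P(Q=0) = 9/16 × 3/4 = 27/64 = P(P=0,Q=0) ✓
  P(P=0)·P(Q=1) = 9/16 × 3/16 = 27/256 = P(P=0,Q=1) ✓
  P(P=0)·P(Q=2) = 9/16 × 1/16 = 9/256 = P(P=0,Q=2) ✓
  P(P=1)·P(Q=0) = 7/16 × 3/4 = 21/64 = P(P=1,Q=0) ✓
  P(P=1)·P(Q=1) = 7/16 × 3/16 = 21/256 = P(P=1,Q=1) ✓
  P(P=1)·P(Q=2) = 7/16 × 1/16 = 7/256 = P(P=1,Q=2) ✓

Yes, P and Q are independent: every cell factors, so I(P;Q) = 0 bits.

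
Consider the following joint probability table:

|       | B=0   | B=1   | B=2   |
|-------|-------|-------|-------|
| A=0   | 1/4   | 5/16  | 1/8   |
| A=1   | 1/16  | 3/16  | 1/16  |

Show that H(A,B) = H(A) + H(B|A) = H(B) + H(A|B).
Marginal P(A) (row sums):
  P(A=0) = 1/4 + 5/16 + 1/8 = 11/16
  P(A=1) = 1/16 + 3/16 + 1/16 = 5/16
Marginal P(B) (column sums):
  P(B=0) = 1/4 + 1/16 = 5/16
  P(B=1) = 5/16 + 3/16 = 1/2
  P(B=2) = 1/8 + 1/16 = 3/16

Decomposition 1: H(A) + H(B|A)
H(A) = -[(11/16)·log₂(11/16) + (5/16)·log₂(5/16)]
  = 0.3716 + 0.5244
  = 0.8960 bits
H(B|A) = -Σ P(A,B)·log₂ P(B|A), where P(B|A) = P(A,B) / P(A)
  (A=0,B=0): P(B|A) = (1/4)/(11/16) = 4/11;  -(1/4)·log₂(4/11) = 0.3649
  (A=0,B=1): P(B|A) = (5/16)/(11/16) = 5/11;  -(5/16)·log₂(5/11) = 0.3555
  (A=0,B=2): P(B|A) = (1/8)/(11/16) = 2/11;  -(1/8)·log₂(2/11) = 0.3074
  (A=1,B=0): P(B|A) = (1/16)/(5/16) = 1/5;  -(1/16)·log₂(1/5) = 0.1451
  (A=1,B=1): P(B|A) = (3/16)/(5/16) = 3/5;  -(3/16)·log₂(3/5) = 0.1382
  (A=1,B=2): P(B|A) = (1/16)/(5/16) = 1/5;  -(1/16)·log₂(1/5) = 0.1451
H(B|A) = 0.3649 + 0.3555 + 0.3074 + 0.1451 + 0.1382 + 0.1451
  = 1.4562 bits
H(A) + H(B|A) = 0.8960 + 1.4562 = 2.3522 bits

Decomposition 2: H(B) + H(A|B)
H(B) = -[(5/16)·log₂(5/16) + (1/2)·log₂(1/2) + (3/16)·log₂(3/16)]
  = 0.5244 + 0.5000 + 0.4528
  = 1.4772 bits
H(A|B) = -Σ P(A,B)·log₂ P(A|B), where P(A|B) = P(A,B) / P(B)
  (A=0,B=0): P(A|B) = (1/4)/(5/16) = 4/5;  -(1/4)·log₂(4/5) = 0.0805
  (A=0,B=1): P(A|B) = (5/16)/(1/2) = 5/8;  -(5/16)·log₂(5/8) = 0.2119
  (A=0,B=2): P(A|B) = (1/8)/(3/16) = 2/3;  -(1/8)·log₂(2/3) = 0.0731
  (A=1,B=0): P(A|B) = (1/16)/(5/16) = 1/5;  -(1/16)·log₂(1/5) = 0.1451
  (A=1,B=1): P(A|B) = (3/16)/(1/2) = 3/8;  -(3/16)·log₂(3/8) = 0.2653
  (A=1,B=2): P(A|B) = (1/16)/(3/16) = 1/3;  -(1/16)·log₂(1/3) = 0.0991
H(A|B) = 0.0805 + 0.2119 + 0.0731 + 0.1451 + 0.2653 + 0.0991
  = 0.8750 bits
H(B) + H(A|B) = 1.4772 + 0.8750 = 2.3522 bits

Direct computation of the joint entropy:
H(A,B) = -[(1/4)·log₂(1/4) + (5/16)·log₂(5/16) + (1/8)·log₂(1/8) + (1/16)·log₂(1/16) + (3/16)·log₂(3/16) + (1/16)·log₂(1/16)]
  = 0.5000 + 0.5244 + 0.3750 + 0.2500 + 0.4528 + 0.2500
  = 2.3522 bits

All three agree: H(A,B) = 2.3522 bits ✓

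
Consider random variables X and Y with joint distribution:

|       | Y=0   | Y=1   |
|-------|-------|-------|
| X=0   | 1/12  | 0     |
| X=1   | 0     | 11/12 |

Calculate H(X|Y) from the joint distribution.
Marginal P(Y) (column sums):
  P(Y=0) = 1/12 + 0 = 1/12
  P(Y=1) = 0 + 11/12 = 11/12

H(X|Y) = -Σ P(X,Y)·log₂ P(X|Y), where P(X|Y) = P(X,Y) / P(Y)
  (cells with P(X,Y) = 0 contribute 0)
  (X=0,Y=0): P(X|Y) = (1/12)/(1/12) = 1;  -(1/12)·log₂(1) = 0.0000
  (X=1,Y=1): P(X|Y) = (11/12)/(11/12) = 1;  -(11/12)·log₂(1) = 0.0000
H(X|Y) = 0.0000 + 0.0000
  = 0.0000 bits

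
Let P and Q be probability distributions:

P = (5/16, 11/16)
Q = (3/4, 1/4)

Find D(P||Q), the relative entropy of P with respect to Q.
D(P||Q) = Σ P(i) log₂(P(i)/Q(i))
  i=0: (5/16) × log₂((5/16)/(3/4)) = (5/16) × log₂(5/12) = -0.3947
  i=1: (11/16) × log₂((11/16)/(1/4)) = (11/16) × log₂(11/4) = 1.0034
D(P||Q) = -0.3947 + 1.0034
  = 0.6087 bits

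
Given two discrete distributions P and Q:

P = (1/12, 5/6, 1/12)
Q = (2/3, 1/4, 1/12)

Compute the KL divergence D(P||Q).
D(P||Q) = Σ P(i) log₂(P(i)/Q(i))
  i=0: (1/12) × log₂((1/12)/(2/3)) = (1/12) × log₂(1/8) = -0.2500
  i=1: (5/6) × log₂((5/6)/(1/4)) = (5/6) × log₂(10/3) = 1.4475
  i=2: (1/12) × log₂((1/12)/(1/12)) = (1/12) × log₂(1) = 0.0000
D(P||Q) = -0.2500 + 1.4475 + 0.0000
  = 1.1975 bits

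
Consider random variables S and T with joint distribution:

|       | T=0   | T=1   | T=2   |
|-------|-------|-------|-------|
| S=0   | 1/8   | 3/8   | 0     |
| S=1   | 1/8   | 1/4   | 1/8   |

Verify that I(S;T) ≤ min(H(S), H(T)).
Marginal P(S) (row sums):
  P(S=0) = 1/8 + 3/8 + 0 = 1/2
  P(S=1) = 1/8 + 1/4 + 1/8 = 1/2
Marginal P(T) (column sums):
  P(T=0) = 1/8 + 1/8 = 1/4
  P(T=1) = 3/8 + 1/4 = 5/8
  P(T=2) = 0 + 1/8 = 1/8

H(S) = -[(1/2)·log₂(1/2) + (1/2)·log₂(1/2)]
  = 0.5000 + 0.5000
  = 1.0000 bits
H(T) = -[(1/4)·log₂(1/4) + (5/8)·log₂(5/8) + (1/8)·log₂(1/8)]
  = 0.5000 + 0.4238 + 0.3750
  = 1.2988 bits
H(S,T) = -[(1/8)·log₂(1/8) + (3/8)·log₂(3/8) + (1/8)·log₂(1/8) + (1/4)·log₂(1/4) + (1/8)·log₂(1/8)]
  = 0.3750 + 0.5306 + 0.3750 + 0.5000 + 0.3750
  = 2.1556 bits

I(S;T) = H(S) + H(T) - H(S,T)
  = 1.0000 + 1.2988 - 2.1556
  = 0.1432 bits

min(H(S), H(T)) = min(1.0000, 1.2988) = 1.0000 bits
Since 0.1432 ≤ 1.0000, the bound is satisfied ✓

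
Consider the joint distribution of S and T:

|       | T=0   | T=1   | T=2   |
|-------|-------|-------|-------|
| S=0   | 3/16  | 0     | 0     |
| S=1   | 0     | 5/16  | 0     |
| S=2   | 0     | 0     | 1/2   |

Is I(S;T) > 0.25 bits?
Marginal P(S) (row sums):
  P(S=0) = 3/16 + 0 + 0 = 3/16
  P(S=1) = 0 + 5/16 + 0 = 5/16
  P(S=2) = 0 + 0 + 1/2 = 1/2
Marginal P(T) (column sums):
  P(T=0) = 3/16 + 0 + 0 = 3/16
  P(T=1) = 0 + 5/16 + 0 = 5/16
  P(T=2) = 0 + 0 + 1/2 = 1/2

H(S) = -[(3/16)·log₂(3/16) + (5/16)·log₂(5/16) + (1/2)·log₂(1/2)]
  = 0.4528 + 0.5244 + 0.5000
  = 1.4772 bits
H(T) = -[(3/16)·log₂(3/16) + (5/16)·log₂(5/16) + (1/2)·log₂(1/2)]
  = 0.4528 + 0.5244 + 0.5000
  = 1.4772 bits
H(S,T) = -[(3/16)·log₂(3/16) + (5/16)·log₂(5/16) + (1/2)·log₂(1/2)]
  = 0.4528 + 0.5244 + 0.5000
  = 1.4772 bits

I(S;T) = H(S) + H(T) - H(S,T)
  = 1.4772 + 1.4772 - 1.4772
  = 1.4772 bits

Yes. I(S;T) = 1.4772 bits, which is > 0.25 bits.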